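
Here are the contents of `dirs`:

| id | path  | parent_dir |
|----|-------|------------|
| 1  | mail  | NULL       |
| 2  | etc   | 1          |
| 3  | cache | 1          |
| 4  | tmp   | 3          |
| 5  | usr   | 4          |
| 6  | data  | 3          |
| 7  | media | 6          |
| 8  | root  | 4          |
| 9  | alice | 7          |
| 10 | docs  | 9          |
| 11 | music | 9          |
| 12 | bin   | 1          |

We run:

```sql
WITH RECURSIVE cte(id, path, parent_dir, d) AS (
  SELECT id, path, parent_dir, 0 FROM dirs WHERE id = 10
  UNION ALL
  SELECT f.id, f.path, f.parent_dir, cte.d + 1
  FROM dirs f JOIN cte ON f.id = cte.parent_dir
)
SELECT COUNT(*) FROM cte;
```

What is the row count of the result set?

6

Base: id=10 (docs), parent_dir=9, d 0.
Iteration 1: join on id=9 -> alice (id 9, parent_dir=7, d 1).
Iteration 2: join on id=7 -> media (id 7, parent_dir=6, d 2).
Iteration 3: join on id=6 -> data (id 6, parent_dir=3, d 3).
Iteration 4: join on id=3 -> cache (id 3, parent_dir=1, d 4).
Iteration 5: join on id=1 -> mail (id 1, parent_dir=NULL, d 5).
Iteration 6: parent_dir is NULL; no match; recursion stops.
Total rows emitted: 6.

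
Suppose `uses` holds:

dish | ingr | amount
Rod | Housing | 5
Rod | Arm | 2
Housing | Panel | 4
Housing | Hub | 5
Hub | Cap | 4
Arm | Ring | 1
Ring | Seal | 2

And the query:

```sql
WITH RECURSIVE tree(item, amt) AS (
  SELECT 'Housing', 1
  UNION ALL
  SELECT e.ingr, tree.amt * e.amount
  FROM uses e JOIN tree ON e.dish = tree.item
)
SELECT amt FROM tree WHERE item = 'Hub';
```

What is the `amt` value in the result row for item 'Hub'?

5

Base: (Housing, amt=1).
Iteration 1: components of {Housing} -> Hub = 1*5 = 5, Panel = 1*4 = 4.
Iteration 2: components of {Hub,Panel} -> Cap = 5*4 = 20.
Iteration 3: no further components; recursion stops.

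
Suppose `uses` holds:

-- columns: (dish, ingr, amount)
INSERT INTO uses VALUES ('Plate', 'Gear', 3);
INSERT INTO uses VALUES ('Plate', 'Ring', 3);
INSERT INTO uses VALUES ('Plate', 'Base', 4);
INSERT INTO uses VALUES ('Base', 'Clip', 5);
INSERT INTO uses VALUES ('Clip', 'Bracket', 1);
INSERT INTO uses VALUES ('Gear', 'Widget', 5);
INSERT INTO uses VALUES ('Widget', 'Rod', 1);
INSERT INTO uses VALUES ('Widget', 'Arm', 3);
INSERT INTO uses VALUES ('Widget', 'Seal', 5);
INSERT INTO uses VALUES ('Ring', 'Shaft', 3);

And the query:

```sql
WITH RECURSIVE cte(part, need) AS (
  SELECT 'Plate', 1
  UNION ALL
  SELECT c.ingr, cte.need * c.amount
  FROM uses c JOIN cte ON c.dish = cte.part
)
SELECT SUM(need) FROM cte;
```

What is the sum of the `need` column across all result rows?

210

Base: (Plate, need=1).
Iteration 1: components of {Plate} -> Base = 1*4 = 4, Gear = 1*3 = 3, Ring = 1*3 = 3.
Iteration 2: components of {Base,Gear,Ring} -> Clip = 4*5 = 20, Shaft = 3*3 = 9, Widget = 3*5 = 15.
Iteration 3: components of {Clip,Shaft,Widget} -> Arm = 15*3 = 45, Bracket = 20*1 = 20, Rod = 15*1 = 15, Seal = 15*5 = 75.
Iteration 4: no further components; recursion stops.
SUM(need) = 1 + 3 + 3 + 4 + 15 + 9 + 20 + 15 + 45 + 75 + 20 = 210.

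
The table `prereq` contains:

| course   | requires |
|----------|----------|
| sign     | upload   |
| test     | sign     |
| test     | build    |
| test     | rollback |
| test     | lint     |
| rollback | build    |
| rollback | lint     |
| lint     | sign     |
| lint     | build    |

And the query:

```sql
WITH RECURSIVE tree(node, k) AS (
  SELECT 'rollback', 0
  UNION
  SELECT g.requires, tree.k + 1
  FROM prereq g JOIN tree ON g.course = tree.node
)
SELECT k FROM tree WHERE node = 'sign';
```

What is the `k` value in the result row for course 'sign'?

2

Base: (rollback, k=0).
Iteration 1: edges from {rollback} -> (build, k=1), (lint, k=1).
Iteration 2: edges from {build,lint} -> (build, k=2), (sign, k=2).
Iteration 3: edges from {build,sign} -> (upload, k=3).
Iteration 4: no outgoing edges from {upload}; recursion stops.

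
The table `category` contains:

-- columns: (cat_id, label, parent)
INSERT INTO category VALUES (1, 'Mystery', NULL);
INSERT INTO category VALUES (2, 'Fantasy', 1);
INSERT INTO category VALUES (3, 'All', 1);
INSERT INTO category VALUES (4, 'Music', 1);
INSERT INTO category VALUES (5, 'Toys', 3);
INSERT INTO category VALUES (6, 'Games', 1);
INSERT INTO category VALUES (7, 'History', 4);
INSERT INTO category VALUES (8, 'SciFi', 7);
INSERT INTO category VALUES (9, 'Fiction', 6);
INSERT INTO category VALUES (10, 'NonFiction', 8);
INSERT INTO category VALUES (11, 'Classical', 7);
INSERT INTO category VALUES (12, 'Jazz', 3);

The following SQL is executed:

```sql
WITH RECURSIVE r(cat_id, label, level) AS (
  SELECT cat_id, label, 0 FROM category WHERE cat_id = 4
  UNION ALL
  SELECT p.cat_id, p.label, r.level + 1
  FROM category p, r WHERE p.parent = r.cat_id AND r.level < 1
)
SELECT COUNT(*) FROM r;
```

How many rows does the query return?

Base: cat_id=4 (Music) at level 0.
Iteration 1: rows with parent in {4} -> History (id 7, level 1).
Iteration 2: level < 1 fails for all current rows; recursion stops.
Total rows emitted: 2.

2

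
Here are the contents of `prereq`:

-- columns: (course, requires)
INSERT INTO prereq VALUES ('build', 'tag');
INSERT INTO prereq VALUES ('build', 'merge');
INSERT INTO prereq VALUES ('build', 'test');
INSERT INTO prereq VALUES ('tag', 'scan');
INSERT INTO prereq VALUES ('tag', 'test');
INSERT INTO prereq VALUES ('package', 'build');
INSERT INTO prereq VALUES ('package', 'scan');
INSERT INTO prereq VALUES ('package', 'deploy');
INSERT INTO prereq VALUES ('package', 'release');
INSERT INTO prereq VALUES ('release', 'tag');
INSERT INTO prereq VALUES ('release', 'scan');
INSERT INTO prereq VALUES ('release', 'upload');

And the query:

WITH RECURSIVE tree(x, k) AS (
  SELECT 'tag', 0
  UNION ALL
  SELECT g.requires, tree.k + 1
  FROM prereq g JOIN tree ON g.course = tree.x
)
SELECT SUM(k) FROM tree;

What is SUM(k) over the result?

2

Base: (tag, k=0).
Iteration 1: edges from {tag} -> (scan, k=1), (test, k=1).
Iteration 2: no outgoing edges from {scan,test}; recursion stops.
SUM(k) = 0 + 1 + 1 = 2.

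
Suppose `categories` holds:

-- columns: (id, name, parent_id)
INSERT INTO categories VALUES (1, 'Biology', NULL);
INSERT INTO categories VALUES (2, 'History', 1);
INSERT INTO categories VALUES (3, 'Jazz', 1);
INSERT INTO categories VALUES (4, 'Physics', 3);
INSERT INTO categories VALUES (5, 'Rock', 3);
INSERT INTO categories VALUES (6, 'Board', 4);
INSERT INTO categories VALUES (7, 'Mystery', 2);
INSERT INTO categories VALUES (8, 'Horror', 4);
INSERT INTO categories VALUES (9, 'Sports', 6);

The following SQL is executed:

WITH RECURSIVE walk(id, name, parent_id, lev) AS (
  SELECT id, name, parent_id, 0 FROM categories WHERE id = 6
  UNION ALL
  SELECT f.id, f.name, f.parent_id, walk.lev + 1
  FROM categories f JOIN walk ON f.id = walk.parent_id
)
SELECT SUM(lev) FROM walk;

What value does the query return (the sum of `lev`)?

6

Base: id=6 (Board), parent_id=4, lev 0.
Iteration 1: join on id=4 -> Physics (id 4, parent_id=3, lev 1).
Iteration 2: join on id=3 -> Jazz (id 3, parent_id=1, lev 2).
Iteration 3: join on id=1 -> Biology (id 1, parent_id=NULL, lev 3).
Iteration 4: parent_id is NULL; no match; recursion stops.
SUM(lev) = 0 + 1 + 2 + 3 = 6.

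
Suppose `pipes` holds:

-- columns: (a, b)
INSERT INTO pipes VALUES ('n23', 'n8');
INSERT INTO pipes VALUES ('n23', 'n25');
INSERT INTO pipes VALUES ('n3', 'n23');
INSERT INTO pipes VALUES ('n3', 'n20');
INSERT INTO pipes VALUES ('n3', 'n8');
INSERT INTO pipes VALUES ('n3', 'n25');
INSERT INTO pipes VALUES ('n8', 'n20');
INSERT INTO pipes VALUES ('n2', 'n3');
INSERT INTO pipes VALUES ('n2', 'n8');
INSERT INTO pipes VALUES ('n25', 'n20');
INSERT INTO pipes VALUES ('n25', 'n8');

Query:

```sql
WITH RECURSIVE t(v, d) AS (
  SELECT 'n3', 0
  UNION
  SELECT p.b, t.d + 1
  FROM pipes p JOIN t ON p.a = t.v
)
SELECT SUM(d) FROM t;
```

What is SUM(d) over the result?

20

Base: (n3, d=0).
Iteration 1: edges from {n3} -> (n20, d=1), (n23, d=1), (n25, d=1), (n8, d=1).
Iteration 2: edges from {n20,n23,n25,n8} -> (n20, d=2), (n25, d=2), (n8, d=2). [UNION drops 2 duplicate row(s)]
Iteration 3: edges from {n20,n25,n8} -> (n20, d=3), (n8, d=3). [UNION drops 1 duplicate row(s)]
Iteration 4: edges from {n20,n8} -> (n20, d=4).
Iteration 5: no outgoing edges from {n20}; recursion stops.
SUM(d) = 0 + 1 + 1 + 1 + 1 + 2 + 2 + 2 + 3 + 3 + 4 = 20.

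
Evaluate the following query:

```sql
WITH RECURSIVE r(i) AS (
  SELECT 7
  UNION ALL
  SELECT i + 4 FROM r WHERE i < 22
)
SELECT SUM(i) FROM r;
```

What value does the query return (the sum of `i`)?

Base: i=7.
Iteration 1: 7 < 22 holds -> i = 7 + 4 = 11.
Iteration 2: 11 < 22 holds -> i = 11 + 4 = 15.
Iteration 3: 15 < 22 holds -> i = 15 + 4 = 19.
Iteration 4: 19 < 22 holds -> i = 19 + 4 = 23.
Iteration 5: 23 < 22 fails; recursion stops.
SUM(i) = 7 + 11 + 15 + 19 + 23 = 75.

75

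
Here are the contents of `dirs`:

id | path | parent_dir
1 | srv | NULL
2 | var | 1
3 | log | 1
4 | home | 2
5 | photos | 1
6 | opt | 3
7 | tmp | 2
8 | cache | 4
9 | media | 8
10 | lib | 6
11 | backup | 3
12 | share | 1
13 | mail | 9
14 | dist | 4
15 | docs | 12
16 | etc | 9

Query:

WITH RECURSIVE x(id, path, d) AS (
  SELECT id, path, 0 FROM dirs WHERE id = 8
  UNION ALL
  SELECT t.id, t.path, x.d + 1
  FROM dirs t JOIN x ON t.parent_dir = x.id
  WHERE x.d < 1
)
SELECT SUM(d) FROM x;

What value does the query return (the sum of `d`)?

1

Base: id=8 (cache) at d 0.
Iteration 1: rows with parent_dir in {8} -> media (id 9, d 1).
Iteration 2: d < 1 fails for all current rows; recursion stops.
SUM(d) = 0 + 1 = 1.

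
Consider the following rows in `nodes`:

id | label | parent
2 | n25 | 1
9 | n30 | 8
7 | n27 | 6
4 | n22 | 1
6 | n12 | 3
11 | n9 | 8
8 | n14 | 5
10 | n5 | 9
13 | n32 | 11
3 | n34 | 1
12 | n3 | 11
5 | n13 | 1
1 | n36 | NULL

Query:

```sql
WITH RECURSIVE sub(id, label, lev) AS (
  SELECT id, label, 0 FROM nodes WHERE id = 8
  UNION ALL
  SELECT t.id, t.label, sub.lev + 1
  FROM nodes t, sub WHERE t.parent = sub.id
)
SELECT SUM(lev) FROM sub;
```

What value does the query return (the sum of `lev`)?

Base: id=8 (n14) at lev 0.
Iteration 1: rows with parent in {8} -> n30 (id 9, lev 1), n9 (id 11, lev 1).
Iteration 2: rows with parent in {9,11} -> n5 (id 10, lev 2), n3 (id 12, lev 2), n32 (id 13, lev 2).
Iteration 3: no rows with parent in {10,12,13}; recursion stops.
SUM(lev) = 0 + 1 + 1 + 2 + 2 + 2 = 8.

8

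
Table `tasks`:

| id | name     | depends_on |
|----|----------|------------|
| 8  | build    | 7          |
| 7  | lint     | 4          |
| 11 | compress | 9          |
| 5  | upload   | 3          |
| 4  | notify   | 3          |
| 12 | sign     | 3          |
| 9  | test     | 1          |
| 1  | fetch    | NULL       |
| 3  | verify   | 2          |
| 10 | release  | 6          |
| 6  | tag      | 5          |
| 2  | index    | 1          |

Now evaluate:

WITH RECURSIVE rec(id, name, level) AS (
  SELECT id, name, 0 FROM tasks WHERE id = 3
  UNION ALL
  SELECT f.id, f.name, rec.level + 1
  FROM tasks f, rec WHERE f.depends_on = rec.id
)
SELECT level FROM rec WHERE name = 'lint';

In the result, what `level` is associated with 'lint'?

Base: id=3 (verify) at level 0.
Iteration 1: rows with depends_on in {3} -> notify (id 4, level 1), upload (id 5, level 1), sign (id 12, level 1).
Iteration 2: rows with depends_on in {4,5,12} -> tag (id 6, level 2), lint (id 7, level 2).
Iteration 3: rows with depends_on in {6,7} -> build (id 8, level 3), release (id 10, level 3).
Iteration 4: no rows with depends_on in {8,10}; recursion stops.

2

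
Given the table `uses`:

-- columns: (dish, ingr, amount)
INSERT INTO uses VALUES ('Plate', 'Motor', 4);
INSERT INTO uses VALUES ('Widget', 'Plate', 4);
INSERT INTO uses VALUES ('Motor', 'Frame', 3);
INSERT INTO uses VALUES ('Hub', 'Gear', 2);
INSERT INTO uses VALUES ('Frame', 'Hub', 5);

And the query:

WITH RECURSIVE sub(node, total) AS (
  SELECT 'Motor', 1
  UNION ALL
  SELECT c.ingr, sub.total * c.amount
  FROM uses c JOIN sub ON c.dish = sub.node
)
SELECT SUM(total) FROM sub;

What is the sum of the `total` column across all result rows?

Base: (Motor, total=1).
Iteration 1: components of {Motor} -> Frame = 1*3 = 3.
Iteration 2: components of {Frame} -> Hub = 3*5 = 15.
Iteration 3: components of {Hub} -> Gear = 15*2 = 30.
Iteration 4: no further components; recursion stops.
SUM(total) = 1 + 3 + 15 + 30 = 49.

49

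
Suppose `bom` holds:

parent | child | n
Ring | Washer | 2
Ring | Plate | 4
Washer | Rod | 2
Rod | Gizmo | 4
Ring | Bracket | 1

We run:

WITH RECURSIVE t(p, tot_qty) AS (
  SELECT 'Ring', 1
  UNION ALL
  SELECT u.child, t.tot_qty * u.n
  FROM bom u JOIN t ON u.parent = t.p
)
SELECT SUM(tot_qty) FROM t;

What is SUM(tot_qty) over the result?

28

Base: (Ring, tot_qty=1).
Iteration 1: components of {Ring} -> Bracket = 1*1 = 1, Plate = 1*4 = 4, Washer = 1*2 = 2.
Iteration 2: components of {Bracket,Plate,Washer} -> Rod = 2*2 = 4.
Iteration 3: components of {Rod} -> Gizmo = 4*4 = 16.
Iteration 4: no further components; recursion stops.
SUM(tot_qty) = 1 + 2 + 1 + 4 + 4 + 16 = 28.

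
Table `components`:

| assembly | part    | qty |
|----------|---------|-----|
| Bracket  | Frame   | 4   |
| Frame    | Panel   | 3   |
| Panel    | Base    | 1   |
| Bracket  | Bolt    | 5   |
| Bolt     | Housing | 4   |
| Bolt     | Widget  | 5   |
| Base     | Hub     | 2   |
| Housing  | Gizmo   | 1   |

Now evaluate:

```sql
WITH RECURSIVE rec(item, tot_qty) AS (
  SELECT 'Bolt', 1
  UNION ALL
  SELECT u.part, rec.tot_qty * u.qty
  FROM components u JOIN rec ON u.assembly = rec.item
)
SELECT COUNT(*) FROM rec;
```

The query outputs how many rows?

4

Base: (Bolt, tot_qty=1).
Iteration 1: components of {Bolt} -> Housing = 1*4 = 4, Widget = 1*5 = 5.
Iteration 2: components of {Housing,Widget} -> Gizmo = 4*1 = 4.
Iteration 3: no further components; recursion stops.
Total rows emitted: 4.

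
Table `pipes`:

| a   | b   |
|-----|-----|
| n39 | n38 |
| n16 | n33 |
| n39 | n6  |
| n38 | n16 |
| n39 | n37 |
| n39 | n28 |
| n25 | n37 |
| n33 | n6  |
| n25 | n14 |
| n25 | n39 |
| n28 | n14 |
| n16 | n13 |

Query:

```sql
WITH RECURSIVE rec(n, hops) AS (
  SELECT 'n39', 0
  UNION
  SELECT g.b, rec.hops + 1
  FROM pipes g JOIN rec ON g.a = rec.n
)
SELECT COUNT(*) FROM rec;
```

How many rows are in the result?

Base: (n39, hops=0).
Iteration 1: edges from {n39} -> (n28, hops=1), (n37, hops=1), (n38, hops=1), (n6, hops=1).
Iteration 2: edges from {n28,n37,n38,n6} -> (n14, hops=2), (n16, hops=2).
Iteration 3: edges from {n14,n16} -> (n13, hops=3), (n33, hops=3).
Iteration 4: edges from {n13,n33} -> (n6, hops=4).
Iteration 5: no outgoing edges from {n6}; recursion stops.
Total rows emitted: 10.

10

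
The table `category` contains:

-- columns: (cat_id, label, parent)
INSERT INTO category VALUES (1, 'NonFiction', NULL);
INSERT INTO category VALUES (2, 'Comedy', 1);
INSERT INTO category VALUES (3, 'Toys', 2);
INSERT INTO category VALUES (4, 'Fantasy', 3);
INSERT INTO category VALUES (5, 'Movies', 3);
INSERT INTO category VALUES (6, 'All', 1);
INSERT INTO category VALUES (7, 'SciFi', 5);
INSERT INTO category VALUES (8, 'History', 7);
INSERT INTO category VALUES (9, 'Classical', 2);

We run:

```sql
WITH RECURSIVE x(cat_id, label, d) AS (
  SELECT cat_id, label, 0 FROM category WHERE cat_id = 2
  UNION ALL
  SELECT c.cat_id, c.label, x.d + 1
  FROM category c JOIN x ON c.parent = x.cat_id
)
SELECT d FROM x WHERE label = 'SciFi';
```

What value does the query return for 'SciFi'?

3

Base: cat_id=2 (Comedy) at d 0.
Iteration 1: rows with parent in {2} -> Toys (id 3, d 1), Classical (id 9, d 1).
Iteration 2: rows with parent in {3,9} -> Fantasy (id 4, d 2), Movies (id 5, d 2).
Iteration 3: rows with parent in {4,5} -> SciFi (id 7, d 3).
Iteration 4: rows with parent in {7} -> History (id 8, d 4).
Iteration 5: no rows with parent in {8}; recursion stops.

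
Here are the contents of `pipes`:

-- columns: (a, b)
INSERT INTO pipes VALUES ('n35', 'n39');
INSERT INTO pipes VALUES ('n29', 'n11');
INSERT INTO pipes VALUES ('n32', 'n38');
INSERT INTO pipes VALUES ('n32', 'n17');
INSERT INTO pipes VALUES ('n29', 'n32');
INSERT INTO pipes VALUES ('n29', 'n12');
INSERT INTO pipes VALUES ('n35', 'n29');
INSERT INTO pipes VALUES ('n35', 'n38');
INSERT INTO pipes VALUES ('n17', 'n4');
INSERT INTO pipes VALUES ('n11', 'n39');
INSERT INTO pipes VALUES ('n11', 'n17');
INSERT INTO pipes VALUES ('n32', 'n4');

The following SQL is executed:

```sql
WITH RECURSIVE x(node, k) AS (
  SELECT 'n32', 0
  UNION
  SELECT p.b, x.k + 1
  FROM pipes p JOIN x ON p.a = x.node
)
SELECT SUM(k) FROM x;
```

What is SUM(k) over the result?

5

Base: (n32, k=0).
Iteration 1: edges from {n32} -> (n17, k=1), (n38, k=1), (n4, k=1).
Iteration 2: edges from {n17,n38,n4} -> (n4, k=2).
Iteration 3: no outgoing edges from {n4}; recursion stops.
SUM(k) = 0 + 1 + 1 + 1 + 2 = 5.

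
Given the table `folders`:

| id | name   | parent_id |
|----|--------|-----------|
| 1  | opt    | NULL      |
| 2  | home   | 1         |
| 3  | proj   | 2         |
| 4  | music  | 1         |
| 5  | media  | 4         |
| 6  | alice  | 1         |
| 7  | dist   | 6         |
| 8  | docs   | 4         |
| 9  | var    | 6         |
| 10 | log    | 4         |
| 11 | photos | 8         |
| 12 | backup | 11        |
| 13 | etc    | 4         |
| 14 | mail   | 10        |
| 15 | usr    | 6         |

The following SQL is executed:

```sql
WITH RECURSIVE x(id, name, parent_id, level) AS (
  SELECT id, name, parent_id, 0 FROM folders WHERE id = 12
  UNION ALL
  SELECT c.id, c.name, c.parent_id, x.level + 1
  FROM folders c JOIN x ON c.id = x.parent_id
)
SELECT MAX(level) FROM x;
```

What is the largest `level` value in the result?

4

Base: id=12 (backup), parent_id=11, level 0.
Iteration 1: join on id=11 -> photos (id 11, parent_id=8, level 1).
Iteration 2: join on id=8 -> docs (id 8, parent_id=4, level 2).
Iteration 3: join on id=4 -> music (id 4, parent_id=1, level 3).
Iteration 4: join on id=1 -> opt (id 1, parent_id=NULL, level 4).
Iteration 5: parent_id is NULL; no match; recursion stops.
level values: 0, 1, 2, 3, 4; the maximum is 4.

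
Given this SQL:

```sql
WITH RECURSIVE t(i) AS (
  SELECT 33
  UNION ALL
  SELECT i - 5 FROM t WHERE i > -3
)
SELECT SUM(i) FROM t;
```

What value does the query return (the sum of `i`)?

Base: i=33.
Iteration 1: 33 > -3 holds -> i = 33 - 5 = 28.
Iteration 2: 28 > -3 holds -> i = 28 - 5 = 23.
Iteration 3: 23 > -3 holds -> i = 23 - 5 = 18.
Iteration 4: 18 > -3 holds -> i = 18 - 5 = 13.
Iteration 5: 13 > -3 holds -> i = 13 - 5 = 8.
Iteration 6: 8 > -3 holds -> i = 8 - 5 = 3.
Iteration 7: 3 > -3 holds -> i = 3 - 5 = -2.
Iteration 8: -2 > -3 holds -> i = -2 - 5 = -7.
Iteration 9: -7 > -3 fails; recursion stops.
SUM(i) = 33 + 28 + 23 + 18 + 13 + 8 + 3 + -2 + -7 = 117.

117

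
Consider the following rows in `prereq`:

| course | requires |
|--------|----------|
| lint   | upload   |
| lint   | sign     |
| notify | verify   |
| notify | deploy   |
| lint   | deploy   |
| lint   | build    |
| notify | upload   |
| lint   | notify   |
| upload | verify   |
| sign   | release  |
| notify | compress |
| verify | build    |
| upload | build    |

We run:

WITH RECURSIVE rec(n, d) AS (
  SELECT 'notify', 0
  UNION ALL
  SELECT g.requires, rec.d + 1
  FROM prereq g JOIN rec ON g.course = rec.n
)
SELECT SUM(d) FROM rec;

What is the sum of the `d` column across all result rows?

Base: (notify, d=0).
Iteration 1: edges from {notify} -> (compress, d=1), (deploy, d=1), (upload, d=1), (verify, d=1).
Iteration 2: edges from {compress,deploy,upload,verify} -> (build, d=2) x2, (verify, d=2). [UNION ALL keeps all 3 new rows, including repeats]
Iteration 3: edges from {build,verify} -> (build, d=3).
Iteration 4: no outgoing edges from {build}; recursion stops.
SUM(d) = 0 + 1 + 1 + 1 + 1 + 2 + 2 + 2 + 3 = 13.

13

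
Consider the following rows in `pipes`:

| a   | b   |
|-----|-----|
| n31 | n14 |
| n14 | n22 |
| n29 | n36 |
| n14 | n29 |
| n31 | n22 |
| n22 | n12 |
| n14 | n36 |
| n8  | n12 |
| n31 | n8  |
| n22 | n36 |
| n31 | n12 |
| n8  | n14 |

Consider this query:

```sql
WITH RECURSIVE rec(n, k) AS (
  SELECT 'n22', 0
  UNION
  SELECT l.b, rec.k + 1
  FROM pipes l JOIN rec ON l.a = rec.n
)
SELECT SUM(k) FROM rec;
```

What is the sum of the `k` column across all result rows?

2

Base: (n22, k=0).
Iteration 1: edges from {n22} -> (n12, k=1), (n36, k=1).
Iteration 2: no outgoing edges from {n12,n36}; recursion stops.
SUM(k) = 0 + 1 + 1 = 2.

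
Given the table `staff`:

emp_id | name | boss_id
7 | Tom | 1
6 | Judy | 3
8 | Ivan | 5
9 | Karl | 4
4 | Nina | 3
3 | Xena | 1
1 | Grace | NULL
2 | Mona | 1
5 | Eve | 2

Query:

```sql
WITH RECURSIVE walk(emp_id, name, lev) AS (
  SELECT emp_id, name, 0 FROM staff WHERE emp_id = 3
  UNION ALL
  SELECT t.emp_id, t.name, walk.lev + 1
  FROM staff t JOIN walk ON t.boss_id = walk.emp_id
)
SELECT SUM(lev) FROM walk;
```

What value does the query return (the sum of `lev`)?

Base: emp_id=3 (Xena) at lev 0.
Iteration 1: rows with boss_id in {3} -> Nina (id 4, lev 1), Judy (id 6, lev 1).
Iteration 2: rows with boss_id in {4,6} -> Karl (id 9, lev 2).
Iteration 3: no rows with boss_id in {9}; recursion stops.
SUM(lev) = 0 + 1 + 1 + 2 = 4.

4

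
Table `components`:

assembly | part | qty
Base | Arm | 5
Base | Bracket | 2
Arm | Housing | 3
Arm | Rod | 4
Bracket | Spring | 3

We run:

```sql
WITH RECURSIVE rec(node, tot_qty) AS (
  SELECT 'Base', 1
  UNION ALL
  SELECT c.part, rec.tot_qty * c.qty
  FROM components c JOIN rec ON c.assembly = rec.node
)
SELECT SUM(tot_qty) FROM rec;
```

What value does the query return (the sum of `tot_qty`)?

49

Base: (Base, tot_qty=1).
Iteration 1: components of {Base} -> Arm = 1*5 = 5, Bracket = 1*2 = 2.
Iteration 2: components of {Arm,Bracket} -> Housing = 5*3 = 15, Rod = 5*4 = 20, Spring = 2*3 = 6.
Iteration 3: no further components; recursion stops.
SUM(tot_qty) = 1 + 5 + 2 + 15 + 20 + 6 = 49.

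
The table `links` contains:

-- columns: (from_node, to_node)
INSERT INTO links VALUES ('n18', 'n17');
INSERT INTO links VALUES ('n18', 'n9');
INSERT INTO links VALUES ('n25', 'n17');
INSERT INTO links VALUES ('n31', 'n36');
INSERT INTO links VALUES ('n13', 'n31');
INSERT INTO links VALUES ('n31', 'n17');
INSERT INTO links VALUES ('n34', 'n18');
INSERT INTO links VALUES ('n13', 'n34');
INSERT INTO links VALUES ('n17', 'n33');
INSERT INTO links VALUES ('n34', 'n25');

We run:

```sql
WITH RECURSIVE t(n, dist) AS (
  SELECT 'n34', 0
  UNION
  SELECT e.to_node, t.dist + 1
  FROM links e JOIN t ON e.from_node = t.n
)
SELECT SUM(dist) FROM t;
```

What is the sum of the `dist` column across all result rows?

9

Base: (n34, dist=0).
Iteration 1: edges from {n34} -> (n18, dist=1), (n25, dist=1).
Iteration 2: edges from {n18,n25} -> (n17, dist=2), (n9, dist=2). [UNION drops 1 duplicate row(s)]
Iteration 3: edges from {n17,n9} -> (n33, dist=3).
Iteration 4: no outgoing edges from {n33}; recursion stops.
SUM(dist) = 0 + 1 + 1 + 2 + 2 + 3 = 9.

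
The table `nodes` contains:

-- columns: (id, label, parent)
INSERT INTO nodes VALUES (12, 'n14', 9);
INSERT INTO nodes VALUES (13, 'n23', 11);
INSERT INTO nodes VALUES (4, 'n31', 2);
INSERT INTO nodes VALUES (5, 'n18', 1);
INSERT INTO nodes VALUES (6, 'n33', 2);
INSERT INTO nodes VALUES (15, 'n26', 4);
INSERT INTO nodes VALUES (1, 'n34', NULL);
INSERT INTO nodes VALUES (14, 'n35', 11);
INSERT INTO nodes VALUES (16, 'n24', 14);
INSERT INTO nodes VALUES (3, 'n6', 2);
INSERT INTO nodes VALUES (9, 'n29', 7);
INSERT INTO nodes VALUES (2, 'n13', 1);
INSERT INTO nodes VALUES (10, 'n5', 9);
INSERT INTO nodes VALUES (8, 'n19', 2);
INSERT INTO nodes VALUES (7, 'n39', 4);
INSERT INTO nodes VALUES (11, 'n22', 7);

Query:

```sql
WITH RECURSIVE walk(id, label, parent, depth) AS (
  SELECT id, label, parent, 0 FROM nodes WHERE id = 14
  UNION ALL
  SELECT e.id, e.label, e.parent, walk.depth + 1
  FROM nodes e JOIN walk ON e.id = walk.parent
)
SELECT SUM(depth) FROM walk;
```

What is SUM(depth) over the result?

Base: id=14 (n35), parent=11, depth 0.
Iteration 1: join on id=11 -> n22 (id 11, parent=7, depth 1).
Iteration 2: join on id=7 -> n39 (id 7, parent=4, depth 2).
Iteration 3: join on id=4 -> n31 (id 4, parent=2, depth 3).
Iteration 4: join on id=2 -> n13 (id 2, parent=1, depth 4).
Iteration 5: join on id=1 -> n34 (id 1, parent=NULL, depth 5).
Iteration 6: parent is NULL; no match; recursion stops.
SUM(depth) = 0 + 1 + 2 + 3 + 4 + 5 = 15.

15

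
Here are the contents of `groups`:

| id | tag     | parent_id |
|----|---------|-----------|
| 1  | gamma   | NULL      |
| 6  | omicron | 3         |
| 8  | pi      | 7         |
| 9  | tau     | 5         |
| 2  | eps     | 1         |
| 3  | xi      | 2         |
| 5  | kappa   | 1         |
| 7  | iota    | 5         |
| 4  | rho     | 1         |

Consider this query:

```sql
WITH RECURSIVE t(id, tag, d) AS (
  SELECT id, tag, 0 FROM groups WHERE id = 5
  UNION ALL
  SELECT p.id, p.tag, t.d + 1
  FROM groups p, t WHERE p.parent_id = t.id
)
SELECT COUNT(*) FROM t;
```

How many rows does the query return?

4

Base: id=5 (kappa) at d 0.
Iteration 1: rows with parent_id in {5} -> iota (id 7, d 1), tau (id 9, d 1).
Iteration 2: rows with parent_id in {7,9} -> pi (id 8, d 2).
Iteration 3: no rows with parent_id in {8}; recursion stops.
Total rows emitted: 4.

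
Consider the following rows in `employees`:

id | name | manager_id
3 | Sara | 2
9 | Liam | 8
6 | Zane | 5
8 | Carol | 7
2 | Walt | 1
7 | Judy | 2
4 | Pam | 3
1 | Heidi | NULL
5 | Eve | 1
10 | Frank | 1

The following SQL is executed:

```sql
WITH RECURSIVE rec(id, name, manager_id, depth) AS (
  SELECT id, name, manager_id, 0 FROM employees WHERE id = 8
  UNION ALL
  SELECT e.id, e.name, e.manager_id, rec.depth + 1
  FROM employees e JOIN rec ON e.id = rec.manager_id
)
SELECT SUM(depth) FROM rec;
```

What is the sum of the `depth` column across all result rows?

Base: id=8 (Carol), manager_id=7, depth 0.
Iteration 1: join on id=7 -> Judy (id 7, manager_id=2, depth 1).
Iteration 2: join on id=2 -> Walt (id 2, manager_id=1, depth 2).
Iteration 3: join on id=1 -> Heidi (id 1, manager_id=NULL, depth 3).
Iteration 4: manager_id is NULL; no match; recursion stops.
SUM(depth) = 0 + 1 + 2 + 3 = 6.

6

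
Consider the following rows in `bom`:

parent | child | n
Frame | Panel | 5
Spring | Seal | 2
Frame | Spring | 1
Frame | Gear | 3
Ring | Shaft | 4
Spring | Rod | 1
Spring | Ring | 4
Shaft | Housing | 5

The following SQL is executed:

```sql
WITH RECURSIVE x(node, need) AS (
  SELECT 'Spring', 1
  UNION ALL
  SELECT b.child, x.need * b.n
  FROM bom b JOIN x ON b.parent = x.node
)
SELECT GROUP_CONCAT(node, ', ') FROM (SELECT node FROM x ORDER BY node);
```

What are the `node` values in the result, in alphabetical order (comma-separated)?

Base: (Spring, need=1).
Iteration 1: components of {Spring} -> Ring = 1*4 = 4, Rod = 1*1 = 1, Seal = 1*2 = 2.
Iteration 2: components of {Ring,Rod,Seal} -> Shaft = 4*4 = 16.
Iteration 3: components of {Shaft} -> Housing = 16*5 = 80.
Iteration 4: no further components; recursion stops.

Housing, Ring, Rod, Seal, Shaft, Spring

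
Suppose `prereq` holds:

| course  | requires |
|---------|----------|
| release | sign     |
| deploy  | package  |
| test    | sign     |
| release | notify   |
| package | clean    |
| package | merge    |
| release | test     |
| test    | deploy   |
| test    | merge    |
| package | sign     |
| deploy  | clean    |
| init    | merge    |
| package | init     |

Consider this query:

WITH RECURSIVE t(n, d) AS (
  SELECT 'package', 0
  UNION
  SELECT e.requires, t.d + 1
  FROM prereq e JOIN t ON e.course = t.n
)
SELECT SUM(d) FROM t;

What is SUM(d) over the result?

6

Base: (package, d=0).
Iteration 1: edges from {package} -> (clean, d=1), (init, d=1), (merge, d=1), (sign, d=1).
Iteration 2: edges from {clean,init,merge,sign} -> (merge, d=2).
Iteration 3: no outgoing edges from {merge}; recursion stops.
SUM(d) = 0 + 1 + 1 + 1 + 1 + 2 = 6.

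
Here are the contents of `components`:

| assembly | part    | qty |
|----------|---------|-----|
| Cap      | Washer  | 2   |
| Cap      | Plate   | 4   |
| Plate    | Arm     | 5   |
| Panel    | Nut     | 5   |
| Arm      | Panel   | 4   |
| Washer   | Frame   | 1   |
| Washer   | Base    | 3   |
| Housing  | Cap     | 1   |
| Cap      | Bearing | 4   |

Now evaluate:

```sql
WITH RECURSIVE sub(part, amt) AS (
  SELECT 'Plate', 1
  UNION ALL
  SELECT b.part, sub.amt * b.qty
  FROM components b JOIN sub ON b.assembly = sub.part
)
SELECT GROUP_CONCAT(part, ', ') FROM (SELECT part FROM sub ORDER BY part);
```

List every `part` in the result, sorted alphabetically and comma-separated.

Base: (Plate, amt=1).
Iteration 1: components of {Plate} -> Arm = 1*5 = 5.
Iteration 2: components of {Arm} -> Panel = 5*4 = 20.
Iteration 3: components of {Panel} -> Nut = 20*5 = 100.
Iteration 4: no further components; recursion stops.

Arm, Nut, Panel, Plate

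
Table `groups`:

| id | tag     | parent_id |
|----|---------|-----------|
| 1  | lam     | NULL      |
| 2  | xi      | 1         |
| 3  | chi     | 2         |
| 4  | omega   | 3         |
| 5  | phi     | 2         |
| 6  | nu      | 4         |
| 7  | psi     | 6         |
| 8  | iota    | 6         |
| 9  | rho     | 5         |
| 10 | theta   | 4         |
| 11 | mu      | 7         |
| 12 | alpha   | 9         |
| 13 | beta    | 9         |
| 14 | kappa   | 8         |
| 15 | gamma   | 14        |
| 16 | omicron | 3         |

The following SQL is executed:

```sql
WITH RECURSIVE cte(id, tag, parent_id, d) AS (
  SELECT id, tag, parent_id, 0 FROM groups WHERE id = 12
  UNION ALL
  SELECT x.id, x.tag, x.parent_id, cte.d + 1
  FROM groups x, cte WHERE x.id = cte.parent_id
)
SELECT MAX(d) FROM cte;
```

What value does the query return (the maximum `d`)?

4

Base: id=12 (alpha), parent_id=9, d 0.
Iteration 1: join on id=9 -> rho (id 9, parent_id=5, d 1).
Iteration 2: join on id=5 -> phi (id 5, parent_id=2, d 2).
Iteration 3: join on id=2 -> xi (id 2, parent_id=1, d 3).
Iteration 4: join on id=1 -> lam (id 1, parent_id=NULL, d 4).
Iteration 5: parent_id is NULL; no match; recursion stops.
d values: 0, 1, 2, 3, 4; the maximum is 4.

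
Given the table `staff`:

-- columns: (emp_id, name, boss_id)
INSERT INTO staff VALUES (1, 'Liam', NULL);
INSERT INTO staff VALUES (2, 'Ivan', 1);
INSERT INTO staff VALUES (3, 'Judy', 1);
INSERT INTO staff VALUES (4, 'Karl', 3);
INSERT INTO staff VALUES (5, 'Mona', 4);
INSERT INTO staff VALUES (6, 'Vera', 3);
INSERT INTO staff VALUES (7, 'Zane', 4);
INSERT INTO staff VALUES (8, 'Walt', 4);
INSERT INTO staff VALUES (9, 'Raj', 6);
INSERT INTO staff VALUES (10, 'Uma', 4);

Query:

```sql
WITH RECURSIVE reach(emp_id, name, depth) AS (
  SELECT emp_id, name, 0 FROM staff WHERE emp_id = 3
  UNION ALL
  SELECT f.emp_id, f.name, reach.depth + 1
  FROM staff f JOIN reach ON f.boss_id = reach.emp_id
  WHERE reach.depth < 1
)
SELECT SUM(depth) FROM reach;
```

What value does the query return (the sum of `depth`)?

2

Base: emp_id=3 (Judy) at depth 0.
Iteration 1: rows with boss_id in {3} -> Karl (id 4, depth 1), Vera (id 6, depth 1).
Iteration 2: depth < 1 fails for all current rows; recursion stops.
SUM(depth) = 0 + 1 + 1 = 2.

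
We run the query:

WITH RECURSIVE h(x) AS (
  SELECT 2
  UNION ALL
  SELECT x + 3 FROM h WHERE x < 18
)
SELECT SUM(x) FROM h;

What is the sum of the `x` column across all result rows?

77

Base: x=2.
Iteration 1: 2 < 18 holds -> x = 2 + 3 = 5.
Iteration 2: 5 < 18 holds -> x = 5 + 3 = 8.
Iteration 3: 8 < 18 holds -> x = 8 + 3 = 11.
Iteration 4: 11 < 18 holds -> x = 11 + 3 = 14.
Iteration 5: 14 < 18 holds -> x = 14 + 3 = 17.
Iteration 6: 17 < 18 holds -> x = 17 + 3 = 20.
Iteration 7: 20 < 18 fails; recursion stops.
SUM(x) = 2 + 5 + 8 + 11 + 14 + 17 + 20 = 77.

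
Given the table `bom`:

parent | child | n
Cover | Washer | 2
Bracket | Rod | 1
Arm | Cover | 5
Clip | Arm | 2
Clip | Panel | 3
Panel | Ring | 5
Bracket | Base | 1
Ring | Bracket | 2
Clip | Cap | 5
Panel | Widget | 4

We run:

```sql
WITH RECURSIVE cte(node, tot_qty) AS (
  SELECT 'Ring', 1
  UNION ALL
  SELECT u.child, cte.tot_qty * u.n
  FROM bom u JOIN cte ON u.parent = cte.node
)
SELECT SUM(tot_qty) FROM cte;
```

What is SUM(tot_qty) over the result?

7

Base: (Ring, tot_qty=1).
Iteration 1: components of {Ring} -> Bracket = 1*2 = 2.
Iteration 2: components of {Bracket} -> Base = 2*1 = 2, Rod = 2*1 = 2.
Iteration 3: no further components; recursion stops.
SUM(tot_qty) = 1 + 2 + 2 + 2 = 7.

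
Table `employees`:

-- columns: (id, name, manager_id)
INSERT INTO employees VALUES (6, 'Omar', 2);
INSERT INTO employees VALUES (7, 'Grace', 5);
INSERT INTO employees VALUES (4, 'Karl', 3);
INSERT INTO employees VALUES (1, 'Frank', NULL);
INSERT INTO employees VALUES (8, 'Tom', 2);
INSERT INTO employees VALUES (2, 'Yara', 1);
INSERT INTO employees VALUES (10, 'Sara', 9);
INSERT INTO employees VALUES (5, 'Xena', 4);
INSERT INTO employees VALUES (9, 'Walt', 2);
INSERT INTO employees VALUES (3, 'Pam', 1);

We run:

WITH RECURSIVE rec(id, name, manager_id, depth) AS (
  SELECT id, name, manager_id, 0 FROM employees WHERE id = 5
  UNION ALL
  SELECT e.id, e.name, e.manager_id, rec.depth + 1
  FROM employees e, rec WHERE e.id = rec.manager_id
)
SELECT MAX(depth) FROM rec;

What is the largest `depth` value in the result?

Base: id=5 (Xena), manager_id=4, depth 0.
Iteration 1: join on id=4 -> Karl (id 4, manager_id=3, depth 1).
Iteration 2: join on id=3 -> Pam (id 3, manager_id=1, depth 2).
Iteration 3: join on id=1 -> Frank (id 1, manager_id=NULL, depth 3).
Iteration 4: manager_id is NULL; no match; recursion stops.
depth values: 0, 1, 2, 3; the maximum is 3.

3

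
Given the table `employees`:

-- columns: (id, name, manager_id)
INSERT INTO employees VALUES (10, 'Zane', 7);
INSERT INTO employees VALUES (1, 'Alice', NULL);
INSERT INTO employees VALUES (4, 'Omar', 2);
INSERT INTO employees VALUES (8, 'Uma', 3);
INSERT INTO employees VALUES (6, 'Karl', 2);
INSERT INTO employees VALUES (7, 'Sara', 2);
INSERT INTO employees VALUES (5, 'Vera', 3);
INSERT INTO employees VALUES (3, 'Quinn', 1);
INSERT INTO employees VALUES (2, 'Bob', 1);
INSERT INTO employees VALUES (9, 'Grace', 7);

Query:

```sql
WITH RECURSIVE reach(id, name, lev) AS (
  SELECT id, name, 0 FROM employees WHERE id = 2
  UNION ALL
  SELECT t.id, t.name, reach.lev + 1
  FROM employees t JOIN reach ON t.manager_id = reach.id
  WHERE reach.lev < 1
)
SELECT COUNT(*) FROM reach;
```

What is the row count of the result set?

4

Base: id=2 (Bob) at lev 0.
Iteration 1: rows with manager_id in {2} -> Omar (id 4, lev 1), Karl (id 6, lev 1), Sara (id 7, lev 1).
Iteration 2: lev < 1 fails for all current rows; recursion stops.
Total rows emitted: 4.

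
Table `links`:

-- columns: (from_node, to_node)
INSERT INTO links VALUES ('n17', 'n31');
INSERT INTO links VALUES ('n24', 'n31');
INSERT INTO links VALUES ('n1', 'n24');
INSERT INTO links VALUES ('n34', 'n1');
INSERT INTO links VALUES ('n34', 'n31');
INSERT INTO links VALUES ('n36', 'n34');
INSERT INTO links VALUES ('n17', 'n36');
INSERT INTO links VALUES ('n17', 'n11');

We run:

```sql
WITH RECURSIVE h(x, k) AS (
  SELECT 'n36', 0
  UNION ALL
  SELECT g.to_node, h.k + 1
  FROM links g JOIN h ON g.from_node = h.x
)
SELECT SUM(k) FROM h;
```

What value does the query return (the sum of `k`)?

12

Base: (n36, k=0).
Iteration 1: edges from {n36} -> (n34, k=1).
Iteration 2: edges from {n34} -> (n1, k=2), (n31, k=2).
Iteration 3: edges from {n1,n31} -> (n24, k=3).
Iteration 4: edges from {n24} -> (n31, k=4).
Iteration 5: no outgoing edges from {n31}; recursion stops.
SUM(k) = 0 + 1 + 2 + 2 + 3 + 4 = 12.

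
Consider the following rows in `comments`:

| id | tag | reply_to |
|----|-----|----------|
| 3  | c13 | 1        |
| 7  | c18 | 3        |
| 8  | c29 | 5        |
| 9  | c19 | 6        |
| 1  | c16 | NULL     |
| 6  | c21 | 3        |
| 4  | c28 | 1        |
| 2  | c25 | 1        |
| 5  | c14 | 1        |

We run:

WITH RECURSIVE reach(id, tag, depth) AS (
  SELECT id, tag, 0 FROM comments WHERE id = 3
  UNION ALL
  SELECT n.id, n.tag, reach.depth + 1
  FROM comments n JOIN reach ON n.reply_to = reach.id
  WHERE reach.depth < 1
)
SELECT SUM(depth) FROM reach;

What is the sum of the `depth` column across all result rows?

Base: id=3 (c13) at depth 0.
Iteration 1: rows with reply_to in {3} -> c21 (id 6, depth 1), c18 (id 7, depth 1).
Iteration 2: depth < 1 fails for all current rows; recursion stops.
SUM(depth) = 0 + 1 + 1 = 2.

2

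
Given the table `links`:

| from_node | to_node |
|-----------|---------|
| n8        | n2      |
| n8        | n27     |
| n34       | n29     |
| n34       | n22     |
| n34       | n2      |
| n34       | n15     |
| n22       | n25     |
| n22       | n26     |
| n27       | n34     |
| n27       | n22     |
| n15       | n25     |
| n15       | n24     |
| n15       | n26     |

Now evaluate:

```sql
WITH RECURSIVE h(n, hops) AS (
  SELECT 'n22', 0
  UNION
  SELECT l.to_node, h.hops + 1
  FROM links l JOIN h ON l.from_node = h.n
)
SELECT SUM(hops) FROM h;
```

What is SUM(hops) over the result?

2

Base: (n22, hops=0).
Iteration 1: edges from {n22} -> (n25, hops=1), (n26, hops=1).
Iteration 2: no outgoing edges from {n25,n26}; recursion stops.
SUM(hops) = 0 + 1 + 1 = 2.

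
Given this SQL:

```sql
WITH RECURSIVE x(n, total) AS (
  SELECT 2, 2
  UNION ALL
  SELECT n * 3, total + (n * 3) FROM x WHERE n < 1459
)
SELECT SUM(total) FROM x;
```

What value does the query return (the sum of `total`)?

9832

Base: n=2, total=2.
Iteration 1: 2 < 1459 holds -> n = 2 * 3 = 6, total = 2 + 6 = 8.
Iteration 2: 6 < 1459 holds -> n = 6 * 3 = 18, total = 8 + 18 = 26.
Iteration 3: 18 < 1459 holds -> n = 18 * 3 = 54, total = 26 + 54 = 80.
Iteration 4: 54 < 1459 holds -> n = 54 * 3 = 162, total = 80 + 162 = 242.
Iteration 5: 162 < 1459 holds -> n = 162 * 3 = 486, total = 242 + 486 = 728.
Iteration 6: 486 < 1459 holds -> n = 486 * 3 = 1458, total = 728 + 1458 = 2186.
Iteration 7: 1458 < 1459 holds -> n = 1458 * 3 = 4374, total = 2186 + 4374 = 6560.
Iteration 8: 4374 < 1459 fails; recursion stops.
SUM(total) = 2 + 8 + 26 + 80 + 242 + 728 + 2186 + 6560 = 9832.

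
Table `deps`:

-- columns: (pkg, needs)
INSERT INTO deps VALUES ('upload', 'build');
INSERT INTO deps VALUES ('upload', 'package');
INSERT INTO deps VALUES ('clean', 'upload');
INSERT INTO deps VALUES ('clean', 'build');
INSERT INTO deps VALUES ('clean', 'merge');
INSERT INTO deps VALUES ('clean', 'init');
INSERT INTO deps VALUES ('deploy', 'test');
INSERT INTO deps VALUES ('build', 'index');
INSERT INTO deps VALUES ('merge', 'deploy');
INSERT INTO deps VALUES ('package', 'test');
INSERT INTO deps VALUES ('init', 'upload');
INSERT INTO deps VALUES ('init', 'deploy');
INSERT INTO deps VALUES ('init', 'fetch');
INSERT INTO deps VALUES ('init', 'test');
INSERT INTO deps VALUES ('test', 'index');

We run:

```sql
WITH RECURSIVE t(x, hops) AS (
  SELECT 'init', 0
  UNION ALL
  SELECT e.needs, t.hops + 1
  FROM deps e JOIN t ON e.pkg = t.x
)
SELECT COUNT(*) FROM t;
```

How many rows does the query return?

Base: (init, hops=0).
Iteration 1: edges from {init} -> (deploy, hops=1), (fetch, hops=1), (test, hops=1), (upload, hops=1).
Iteration 2: edges from {deploy,fetch,test,upload} -> (build, hops=2), (index, hops=2), (package, hops=2), (test, hops=2).
Iteration 3: edges from {build,index,package,test} -> (index, hops=3) x2, (test, hops=3). [UNION ALL keeps all 3 new rows, including repeats]
Iteration 4: edges from {index,test} -> (index, hops=4).
Iteration 5: no outgoing edges from {index}; recursion stops.
Total rows emitted: 13.

13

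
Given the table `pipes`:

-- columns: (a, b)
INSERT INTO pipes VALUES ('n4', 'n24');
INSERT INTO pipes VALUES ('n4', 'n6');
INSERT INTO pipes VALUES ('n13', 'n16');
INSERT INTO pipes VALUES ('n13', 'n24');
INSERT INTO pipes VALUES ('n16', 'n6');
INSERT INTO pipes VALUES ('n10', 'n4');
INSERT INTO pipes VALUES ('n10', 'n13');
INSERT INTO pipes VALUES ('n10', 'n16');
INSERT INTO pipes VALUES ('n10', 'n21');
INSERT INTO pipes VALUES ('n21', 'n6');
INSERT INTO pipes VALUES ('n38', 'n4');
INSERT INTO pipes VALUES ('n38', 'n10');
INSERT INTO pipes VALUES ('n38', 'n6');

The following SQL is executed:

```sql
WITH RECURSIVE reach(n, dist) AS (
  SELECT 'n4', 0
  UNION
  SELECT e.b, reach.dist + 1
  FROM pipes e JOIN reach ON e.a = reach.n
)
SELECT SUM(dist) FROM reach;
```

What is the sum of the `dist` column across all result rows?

2

Base: (n4, dist=0).
Iteration 1: edges from {n4} -> (n24, dist=1), (n6, dist=1).
Iteration 2: no outgoing edges from {n24,n6}; recursion stops.
SUM(dist) = 0 + 1 + 1 = 2.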